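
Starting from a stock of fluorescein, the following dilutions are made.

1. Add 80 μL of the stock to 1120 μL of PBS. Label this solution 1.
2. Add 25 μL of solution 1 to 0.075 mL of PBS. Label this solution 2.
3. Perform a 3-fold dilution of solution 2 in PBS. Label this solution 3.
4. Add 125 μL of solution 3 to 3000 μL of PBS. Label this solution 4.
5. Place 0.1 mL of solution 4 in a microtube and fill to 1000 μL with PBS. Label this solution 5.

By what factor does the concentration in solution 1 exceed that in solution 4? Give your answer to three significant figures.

300

Step 1: 80 μL + 1120 μL = 1200 μL total → factor 1200/80 = 15
Step 2: 25 μL + 0.075 mL = 100 μL total → factor 100/25 = 4
Step 3: 3-fold → factor 3
Step 4: 125 μL + 3000 μL = 3125 μL total → factor 3125/125 = 25
Dilution factor to solution 1 = 15; to solution 4 = 4500
[solution 1]/[solution 4] = (factor to solution 4)/(factor to solution 1) = 4500/15 = 300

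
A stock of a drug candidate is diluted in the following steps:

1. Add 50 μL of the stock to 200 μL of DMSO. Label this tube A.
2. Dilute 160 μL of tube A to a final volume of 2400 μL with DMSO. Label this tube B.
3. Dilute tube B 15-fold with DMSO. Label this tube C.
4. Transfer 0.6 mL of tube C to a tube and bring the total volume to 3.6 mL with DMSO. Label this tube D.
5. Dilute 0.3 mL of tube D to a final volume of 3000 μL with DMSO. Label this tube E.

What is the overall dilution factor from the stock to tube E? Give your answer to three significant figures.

Step 1: 50 μL + 200 μL = 250 μL total → factor 250/50 = 5
Step 2: 160 μL brought to 2400 μL → factor 2400/160 = 15
Step 3: 15-fold → factor 15
Step 4: 0.6 mL brought to 3.6 mL → factor 3.6/0.6 = 6
Step 5: 0.3 mL brought to 3000 μL → factor 3/0.3 = 10
Overall dilution factor = 5 × 15 × 15 × 6 × 10 = 67500

6.75 × 10^4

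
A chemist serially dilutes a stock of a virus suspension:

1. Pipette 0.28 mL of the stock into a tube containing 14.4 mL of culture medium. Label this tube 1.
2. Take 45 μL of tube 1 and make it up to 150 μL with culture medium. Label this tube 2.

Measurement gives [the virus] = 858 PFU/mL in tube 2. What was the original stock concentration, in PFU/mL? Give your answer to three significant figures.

Step 1: 0.28 mL + 14.4 mL = 14.68 mL total → factor 14.68/0.28 = 52.429
Step 2: 45 μL brought to 150 μL → factor 150/45 = 3.3333
Overall dilution factor = 52.429 × 3.3333 = 174.76
Stock = 858 PFU/mL × 174.76 = 1.50 × 10^5 PFU/mL

1.50 × 10^5 PFU/mL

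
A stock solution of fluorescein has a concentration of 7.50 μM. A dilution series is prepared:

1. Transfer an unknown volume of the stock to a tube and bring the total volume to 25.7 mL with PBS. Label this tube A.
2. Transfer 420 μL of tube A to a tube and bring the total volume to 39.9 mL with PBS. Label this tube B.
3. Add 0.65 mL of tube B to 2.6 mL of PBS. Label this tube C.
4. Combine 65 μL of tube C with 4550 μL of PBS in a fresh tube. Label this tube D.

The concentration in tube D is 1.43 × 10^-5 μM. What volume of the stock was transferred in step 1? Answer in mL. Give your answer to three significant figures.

1.65 mL

Step 1: v brought to 25.7 mL → factor = 25.7 mL/v
Step 2: 420 μL brought to 39.9 mL → factor 39900/420 = 95
Step 3: 0.65 mL + 2.6 mL = 3.25 mL total → factor 3.25/0.65 = 5
Step 4: 65 μL + 4550 μL = 4615 μL total → factor 4615/65 = 71
Product of known-step factors = 33725
Overall factor = 7.50 μM / (1.43 × 10^-5 μM) = 5.2448 × 10^5
Step-1 factor = 5.2448 × 10^5 / 33725 = 15.552
v = 25.7 mL / 15.552 = 1.65 mL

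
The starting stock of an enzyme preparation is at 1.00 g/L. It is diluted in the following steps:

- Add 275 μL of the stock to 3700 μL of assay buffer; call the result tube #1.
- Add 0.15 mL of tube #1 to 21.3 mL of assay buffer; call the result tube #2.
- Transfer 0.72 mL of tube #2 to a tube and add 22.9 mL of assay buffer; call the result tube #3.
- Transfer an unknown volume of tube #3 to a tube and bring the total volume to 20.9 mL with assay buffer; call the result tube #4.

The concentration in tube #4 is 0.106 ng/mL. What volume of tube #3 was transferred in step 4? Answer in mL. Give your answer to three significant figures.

0.150 mL

Step 1: 275 μL + 3700 μL = 3975 μL total → factor 3975/275 = 14.455
Step 2: 0.15 mL + 21.3 mL = 21.45 mL total → factor 21.45/0.15 = 143
Step 3: 0.72 mL + 22.9 mL = 23.62 mL total → factor 23.62/0.72 = 32.806
Step 4: v brought to 20.9 mL → factor = 20.9 mL/v
Product of known-step factors = 67809
Overall factor = 1.00 g/L / (0.106 ng/mL) = 9.434 × 10^6
Step-4 factor = 9.434 × 10^6 / 67809 = 139.13
v = 20.9 mL / 139.13 = 0.150 mL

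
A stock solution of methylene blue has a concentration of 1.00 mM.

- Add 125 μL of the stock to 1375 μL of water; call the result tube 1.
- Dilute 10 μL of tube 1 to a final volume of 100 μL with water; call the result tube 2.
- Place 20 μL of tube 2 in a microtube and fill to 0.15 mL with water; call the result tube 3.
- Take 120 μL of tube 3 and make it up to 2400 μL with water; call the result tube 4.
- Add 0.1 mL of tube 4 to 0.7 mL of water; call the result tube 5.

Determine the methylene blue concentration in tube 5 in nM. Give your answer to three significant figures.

Step 1: 125 μL + 1375 μL = 1500 μL total → factor 1500/125 = 12
Step 2: 10 μL brought to 100 μL → factor 100/10 = 10
Step 3: 20 μL brought to 0.15 mL → factor 150/20 = 7.5
Step 4: 120 μL brought to 2400 μL → factor 2400/120 = 20
Step 5: 0.1 mL + 0.7 mL = 0.8 mL total → factor 0.8/0.1 = 8
Overall dilution factor = 12 × 10 × 7.5 × 20 × 8 = 1.44 × 10^5
Final = 1.00 mM / 1.44 × 10^5 = 6.944 × 10^-6 mM = 6.94 nM

6.94 nM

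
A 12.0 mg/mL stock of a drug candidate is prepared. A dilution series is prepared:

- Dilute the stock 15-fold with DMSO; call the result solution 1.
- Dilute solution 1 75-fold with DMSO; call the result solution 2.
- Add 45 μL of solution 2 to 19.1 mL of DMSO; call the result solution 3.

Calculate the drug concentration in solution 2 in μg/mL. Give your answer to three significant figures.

Step 1: 15-fold → factor 15
Step 2: 75-fold → factor 75
Dilution factor through solution 2 = 15 × 75 = 1125
[solution 2] = 12.0 mg/mL / 1125 = 0.01067 mg/mL = 10.7 μg/mL

10.7 μg/mL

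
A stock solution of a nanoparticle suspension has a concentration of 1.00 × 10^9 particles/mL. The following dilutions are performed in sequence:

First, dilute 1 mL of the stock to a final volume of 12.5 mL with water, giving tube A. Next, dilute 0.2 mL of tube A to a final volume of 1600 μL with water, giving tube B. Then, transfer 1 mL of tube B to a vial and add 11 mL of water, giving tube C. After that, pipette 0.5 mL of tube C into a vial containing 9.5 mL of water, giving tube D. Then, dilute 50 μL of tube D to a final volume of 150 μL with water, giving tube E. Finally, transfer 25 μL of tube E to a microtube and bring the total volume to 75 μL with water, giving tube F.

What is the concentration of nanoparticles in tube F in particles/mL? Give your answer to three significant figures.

Step 1: 1 mL brought to 12.5 mL → factor 12.5/1 = 12.5
Step 2: 0.2 mL brought to 1600 μL → factor 1.6/0.2 = 8
Step 3: 1 mL + 11 mL = 12 mL total → factor 12/1 = 12
Step 4: 0.5 mL + 9.5 mL = 10 mL total → factor 10/0.5 = 20
Step 5: 50 μL brought to 150 μL → factor 150/50 = 3
Step 6: 25 μL brought to 75 μL → factor 75/25 = 3
Overall dilution factor = 12.5 × 8 × 12 × 20 × 3 × 3 = 2.16 × 10^5
Final = 1.00 × 10^9 particles/mL / 2.16 × 10^5 = 4.63 × 10^3 particles/mL

4.63 × 10^3 particles/mL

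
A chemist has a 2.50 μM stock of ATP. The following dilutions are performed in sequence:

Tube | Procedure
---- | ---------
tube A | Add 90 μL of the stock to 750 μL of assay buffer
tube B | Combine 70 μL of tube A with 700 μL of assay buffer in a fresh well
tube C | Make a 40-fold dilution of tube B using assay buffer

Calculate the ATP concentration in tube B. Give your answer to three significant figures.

0.0244 μM

Step 1: 90 μL + 750 μL = 840 μL total → factor 840/90 = 9.3333
Step 2: 70 μL + 700 μL = 770 μL total → factor 770/70 = 11
Dilution factor through tube B = 9.3333 × 11 = 102.67
[tube B] = 2.50 μM / 102.67 = 0.0244 μM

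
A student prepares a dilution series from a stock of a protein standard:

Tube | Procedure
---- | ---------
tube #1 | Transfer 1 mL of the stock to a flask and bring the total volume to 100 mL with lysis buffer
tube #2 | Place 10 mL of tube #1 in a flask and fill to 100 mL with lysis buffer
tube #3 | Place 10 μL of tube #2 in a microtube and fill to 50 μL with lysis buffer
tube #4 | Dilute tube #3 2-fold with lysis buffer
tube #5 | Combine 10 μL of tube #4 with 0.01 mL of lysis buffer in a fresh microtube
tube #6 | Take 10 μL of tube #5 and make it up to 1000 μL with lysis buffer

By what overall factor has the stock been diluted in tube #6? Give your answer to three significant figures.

2.00 × 10^6

Step 1: 1 mL brought to 100 mL → factor 100/1 = 100
Step 2: 10 mL brought to 100 mL → factor 100/10 = 10
Step 3: 10 μL brought to 50 μL → factor 50/10 = 5
Step 4: 2-fold → factor 2
Step 5: 10 μL + 0.01 mL = 20 μL total → factor 20/10 = 2
Step 6: 10 μL brought to 1000 μL → factor 1000/10 = 100
Overall dilution factor = 100 × 10 × 5 × 2 × 2 × 100 = 2 × 10^6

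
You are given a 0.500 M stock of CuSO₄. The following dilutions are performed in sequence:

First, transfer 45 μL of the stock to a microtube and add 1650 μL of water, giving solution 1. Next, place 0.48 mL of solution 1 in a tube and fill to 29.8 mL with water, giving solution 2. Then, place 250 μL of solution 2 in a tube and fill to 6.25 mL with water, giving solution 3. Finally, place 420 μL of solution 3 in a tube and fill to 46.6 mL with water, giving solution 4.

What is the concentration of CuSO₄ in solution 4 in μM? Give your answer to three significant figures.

0.0771 μM

Step 1: 45 μL + 1650 μL = 1695 μL total → factor 1695/45 = 37.667
Step 2: 0.48 mL brought to 29.8 mL → factor 29.8/0.48 = 62.083
Step 3: 250 μL brought to 6.25 mL → factor 6250/250 = 25
Step 4: 420 μL brought to 46.6 mL → factor 46600/420 = 110.95
Overall dilution factor = 37.667 × 62.083 × 25 × 110.95 = 6.4865 × 10^6
Final = 0.500 M / 6.4865 × 10^6 = 7.708 × 10^-8 M = 0.0771 μM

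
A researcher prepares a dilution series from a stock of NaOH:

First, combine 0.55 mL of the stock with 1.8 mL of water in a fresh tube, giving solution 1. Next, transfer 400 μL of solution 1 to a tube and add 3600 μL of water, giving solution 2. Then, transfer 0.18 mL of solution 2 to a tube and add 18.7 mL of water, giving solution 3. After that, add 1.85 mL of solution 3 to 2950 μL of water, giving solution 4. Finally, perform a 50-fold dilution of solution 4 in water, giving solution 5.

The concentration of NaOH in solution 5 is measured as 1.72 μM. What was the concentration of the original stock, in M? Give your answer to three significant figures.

Step 1: 0.55 mL + 1.8 mL = 2.35 mL total → factor 2.35/0.55 = 4.2727
Step 2: 400 μL + 3600 μL = 4000 μL total → factor 4000/400 = 10
Step 3: 0.18 mL + 18.7 mL = 18.88 mL total → factor 18.88/0.18 = 104.89
Step 4: 1.85 mL + 2950 μL = 4.8 mL total → factor 4.8/1.85 = 2.5946
Step 5: 50-fold → factor 50
Overall dilution factor = 4.2727 × 10 × 104.89 × 2.5946 × 50 = 5.814 × 10^5
Stock = 1.72 μM × 5.814 × 10^5 = 1.000 × 10^6 μM = 1.00 M

1.00 M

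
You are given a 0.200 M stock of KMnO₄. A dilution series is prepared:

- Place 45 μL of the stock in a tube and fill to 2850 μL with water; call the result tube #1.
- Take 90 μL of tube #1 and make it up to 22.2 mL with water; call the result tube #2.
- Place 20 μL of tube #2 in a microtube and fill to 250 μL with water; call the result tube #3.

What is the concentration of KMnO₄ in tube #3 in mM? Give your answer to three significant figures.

Step 1: 45 μL brought to 2850 μL → factor 2850/45 = 63.333
Step 2: 90 μL brought to 22.2 mL → factor 22200/90 = 246.67
Step 3: 20 μL brought to 250 μL → factor 250/20 = 12.5
Overall dilution factor = 63.333 × 246.67 × 12.5 = 1.9528 × 10^5
Final = 0.200 M / 1.9528 × 10^5 = 1.024 × 10^-6 M = 0.00102 mM

0.00102 mM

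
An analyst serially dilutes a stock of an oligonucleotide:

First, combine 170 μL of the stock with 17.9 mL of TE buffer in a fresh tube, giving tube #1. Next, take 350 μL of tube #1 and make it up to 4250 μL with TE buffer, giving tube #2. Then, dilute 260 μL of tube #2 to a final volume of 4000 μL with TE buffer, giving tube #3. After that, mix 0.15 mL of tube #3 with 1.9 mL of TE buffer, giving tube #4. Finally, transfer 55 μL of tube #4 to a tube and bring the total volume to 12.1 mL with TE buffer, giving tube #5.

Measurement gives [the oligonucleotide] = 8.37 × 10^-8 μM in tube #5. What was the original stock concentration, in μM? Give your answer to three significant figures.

Step 1: 170 μL + 17.9 mL = 18070 μL total → factor 18070/170 = 106.29
Step 2: 350 μL brought to 4250 μL → factor 4250/350 = 12.143
Step 3: 260 μL brought to 4000 μL → factor 4000/260 = 15.385
Step 4: 0.15 mL + 1.9 mL = 2.05 mL total → factor 2.05/0.15 = 13.667
Step 5: 55 μL brought to 12.1 mL → factor 12100/55 = 220
Overall dilution factor = 106.29 × 12.143 × 15.385 × 13.667 × 220 = 5.9704 × 10^7
Stock = 8.37 × 10^-8 μM × 5.9704 × 10^7 = 5.00 μM

5.00 μM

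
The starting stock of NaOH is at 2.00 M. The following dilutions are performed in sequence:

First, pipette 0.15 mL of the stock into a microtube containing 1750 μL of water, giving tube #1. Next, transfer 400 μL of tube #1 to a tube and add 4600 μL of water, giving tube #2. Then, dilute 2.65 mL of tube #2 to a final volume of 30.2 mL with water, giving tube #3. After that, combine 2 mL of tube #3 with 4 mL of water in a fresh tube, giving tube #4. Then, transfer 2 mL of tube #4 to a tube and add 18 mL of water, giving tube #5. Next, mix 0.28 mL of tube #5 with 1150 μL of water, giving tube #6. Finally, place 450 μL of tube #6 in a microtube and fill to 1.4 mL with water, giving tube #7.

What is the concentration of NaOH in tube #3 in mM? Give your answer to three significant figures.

Step 1: 0.15 mL + 1750 μL = 1.9 mL total → factor 1.9/0.15 = 12.667
Step 2: 400 μL + 4600 μL = 5000 μL total → factor 5000/400 = 12.5
Step 3: 2.65 mL brought to 30.2 mL → factor 30.2/2.65 = 11.396
Dilution factor through tube #3 = 12.667 × 12.5 × 11.396 = 1804.4
[tube #3] = 2.00 M / 1804.4 = 0.001108 M = 1.11 mM

1.11 mM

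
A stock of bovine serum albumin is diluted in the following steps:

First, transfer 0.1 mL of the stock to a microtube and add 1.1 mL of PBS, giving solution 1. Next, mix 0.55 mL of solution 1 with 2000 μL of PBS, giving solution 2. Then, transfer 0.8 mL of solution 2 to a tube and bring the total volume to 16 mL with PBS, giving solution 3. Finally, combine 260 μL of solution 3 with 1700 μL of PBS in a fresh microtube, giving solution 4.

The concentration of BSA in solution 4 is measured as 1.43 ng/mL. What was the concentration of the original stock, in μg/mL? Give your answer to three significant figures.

Step 1: 0.1 mL + 1.1 mL = 1.2 mL total → factor 1.2/0.1 = 12
Step 2: 0.55 mL + 2000 μL = 2.55 mL total → factor 2.55/0.55 = 4.6364
Step 3: 0.8 mL brought to 16 mL → factor 16/0.8 = 20
Step 4: 260 μL + 1700 μL = 1960 μL total → factor 1960/260 = 7.5385
Overall dilution factor = 12 × 4.6364 × 20 × 7.5385 = 8388.3
Stock = 1.43 ng/mL × 8388.3 = 1.200 × 10^4 ng/mL = 12.0 μg/mL

12.0 μg/mL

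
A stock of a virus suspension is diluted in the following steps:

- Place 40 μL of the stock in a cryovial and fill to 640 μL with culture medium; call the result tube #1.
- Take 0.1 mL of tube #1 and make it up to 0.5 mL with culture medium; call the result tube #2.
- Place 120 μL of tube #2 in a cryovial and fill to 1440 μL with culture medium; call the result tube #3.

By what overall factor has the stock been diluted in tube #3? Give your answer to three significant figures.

960

Step 1: 40 μL brought to 640 μL → factor 640/40 = 16
Step 2: 0.1 mL brought to 0.5 mL → factor 0.5/0.1 = 5
Step 3: 120 μL brought to 1440 μL → factor 1440/120 = 12
Overall dilution factor = 16 × 5 × 12 = 960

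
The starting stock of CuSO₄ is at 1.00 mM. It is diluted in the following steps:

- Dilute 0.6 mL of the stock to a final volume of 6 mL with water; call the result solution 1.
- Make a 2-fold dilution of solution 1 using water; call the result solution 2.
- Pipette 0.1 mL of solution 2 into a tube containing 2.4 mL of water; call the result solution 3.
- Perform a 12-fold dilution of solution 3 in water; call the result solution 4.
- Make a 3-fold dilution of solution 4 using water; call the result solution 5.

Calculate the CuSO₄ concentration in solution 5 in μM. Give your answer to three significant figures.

0.0556 μM

Step 1: 0.6 mL brought to 6 mL → factor 6/0.6 = 10
Step 2: 2-fold → factor 2
Step 3: 0.1 mL + 2.4 mL = 2.5 mL total → factor 2.5/0.1 = 25
Step 4: 12-fold → factor 12
Step 5: 3-fold → factor 3
Dilution factor through solution 5 = 10 × 2 × 25 × 12 × 3 = 18000
[solution 5] = 1.00 mM / 18000 = 5.556 × 10^-5 mM = 0.0556 μM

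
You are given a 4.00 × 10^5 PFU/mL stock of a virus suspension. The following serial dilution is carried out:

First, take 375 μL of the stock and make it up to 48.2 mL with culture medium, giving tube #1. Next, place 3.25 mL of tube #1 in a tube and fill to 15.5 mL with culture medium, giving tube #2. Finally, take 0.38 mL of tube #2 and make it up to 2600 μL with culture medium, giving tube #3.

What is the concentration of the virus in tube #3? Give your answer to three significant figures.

Step 1: 375 μL brought to 48.2 mL → factor 48200/375 = 128.53
Step 2: 3.25 mL brought to 15.5 mL → factor 15.5/3.25 = 4.7692
Step 3: 0.38 mL brought to 2600 μL → factor 2.6/0.38 = 6.8421
Overall dilution factor = 128.53 × 4.7692 × 6.8421 = 4194.2
Final = 4.00 × 10^5 PFU/mL / 4194.2 = 95.4 PFU/mL

95.4 PFU/mL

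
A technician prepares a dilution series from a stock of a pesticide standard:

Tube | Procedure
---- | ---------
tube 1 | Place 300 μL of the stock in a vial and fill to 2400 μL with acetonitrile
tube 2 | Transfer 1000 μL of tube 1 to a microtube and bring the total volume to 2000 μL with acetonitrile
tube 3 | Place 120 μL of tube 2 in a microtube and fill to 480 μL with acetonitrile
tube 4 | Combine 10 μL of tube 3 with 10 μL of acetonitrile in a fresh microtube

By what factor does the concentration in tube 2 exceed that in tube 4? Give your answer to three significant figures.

Step 1: 300 μL brought to 2400 μL → factor 2400/300 = 8
Step 2: 1000 μL brought to 2000 μL → factor 2000/1000 = 2
Step 3: 120 μL brought to 480 μL → factor 480/120 = 4
Step 4: 10 μL + 10 μL = 20 μL total → factor 20/10 = 2
Dilution factor to tube 2 = 16; to tube 4 = 128
[tube 2]/[tube 4] = (factor to tube 4)/(factor to tube 2) = 128/16 = 8.00

8.00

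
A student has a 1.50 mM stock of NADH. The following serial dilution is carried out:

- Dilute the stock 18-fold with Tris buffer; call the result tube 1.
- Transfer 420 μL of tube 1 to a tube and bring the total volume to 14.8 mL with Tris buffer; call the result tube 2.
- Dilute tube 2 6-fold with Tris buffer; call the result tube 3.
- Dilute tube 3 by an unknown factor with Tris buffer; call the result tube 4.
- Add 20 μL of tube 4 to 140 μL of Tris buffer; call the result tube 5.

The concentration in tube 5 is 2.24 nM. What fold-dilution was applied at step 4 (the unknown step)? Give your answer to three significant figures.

Step 1: 18-fold → factor 18
Step 2: 420 μL brought to 14.8 mL → factor 14800/420 = 35.238
Step 3: 6-fold → factor 6
Step 4: unknown factor x
Step 5: 20 μL + 140 μL = 160 μL total → factor 160/20 = 8
Product of known-step factors = 30446
Overall factor = 1.50 mM / (2.24 nM) = 6.6964 × 10^5
x = 6.6964 × 10^5 / 30446 = 22.0

22.0-fold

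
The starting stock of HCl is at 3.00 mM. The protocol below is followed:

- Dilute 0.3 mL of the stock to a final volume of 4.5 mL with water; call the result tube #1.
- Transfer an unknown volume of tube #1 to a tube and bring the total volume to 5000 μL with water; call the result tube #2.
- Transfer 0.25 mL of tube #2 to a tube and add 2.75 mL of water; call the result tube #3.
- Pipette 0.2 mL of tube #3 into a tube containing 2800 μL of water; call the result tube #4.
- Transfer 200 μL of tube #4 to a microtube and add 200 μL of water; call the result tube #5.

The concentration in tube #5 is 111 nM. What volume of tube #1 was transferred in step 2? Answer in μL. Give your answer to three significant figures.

Step 1: 0.3 mL brought to 4.5 mL → factor 4.5/0.3 = 15
Step 2: v brought to 5000 μL → factor = 5000 μL/v
Step 3: 0.25 mL + 2.75 mL = 3 mL total → factor 3/0.25 = 12
Step 4: 0.2 mL + 2800 μL = 3 mL total → factor 3/0.2 = 15
Step 5: 200 μL + 200 μL = 400 μL total → factor 400/200 = 2
Product of known-step factors = 5400
Overall factor = 3.00 mM / (111 nM) = 27027
Step-2 factor = 27027 / 5400 = 5.005
v = 5000 μL / 5.005 = 999 μL

999 μL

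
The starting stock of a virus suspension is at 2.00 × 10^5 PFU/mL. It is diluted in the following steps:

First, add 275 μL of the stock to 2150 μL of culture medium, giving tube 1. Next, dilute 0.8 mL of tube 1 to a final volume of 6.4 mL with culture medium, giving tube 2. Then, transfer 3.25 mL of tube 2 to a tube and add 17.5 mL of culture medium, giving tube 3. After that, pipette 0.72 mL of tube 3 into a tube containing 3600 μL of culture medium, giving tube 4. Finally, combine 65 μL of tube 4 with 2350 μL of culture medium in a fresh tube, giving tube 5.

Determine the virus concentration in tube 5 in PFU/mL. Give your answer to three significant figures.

1.99 PFU/mL

Step 1: 275 μL + 2150 μL = 2425 μL total → factor 2425/275 = 8.8182
Step 2: 0.8 mL brought to 6.4 mL → factor 6.4/0.8 = 8
Step 3: 3.25 mL + 17.5 mL = 20.75 mL total → factor 20.75/3.25 = 6.3846
Step 4: 0.72 mL + 3600 μL = 4.32 mL total → factor 4.32/0.72 = 6
Step 5: 65 μL + 2350 μL = 2415 μL total → factor 2415/65 = 37.154
Overall dilution factor = 8.8182 × 8 × 6.3846 × 6 × 37.154 = 1.0041 × 10^5
Final = 2.00 × 10^5 PFU/mL / 1.0041 × 10^5 = 1.99 PFU/mL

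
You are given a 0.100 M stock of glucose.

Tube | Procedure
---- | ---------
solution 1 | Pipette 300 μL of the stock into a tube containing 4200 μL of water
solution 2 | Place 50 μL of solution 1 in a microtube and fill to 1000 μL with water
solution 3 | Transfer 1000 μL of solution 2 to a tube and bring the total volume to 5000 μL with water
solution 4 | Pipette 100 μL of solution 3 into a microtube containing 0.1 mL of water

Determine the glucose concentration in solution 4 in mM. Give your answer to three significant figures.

Step 1: 300 μL + 4200 μL = 4500 μL total → factor 4500/300 = 15
Step 2: 50 μL brought to 1000 μL → factor 1000/50 = 20
Step 3: 1000 μL brought to 5000 μL → factor 5000/1000 = 5
Step 4: 100 μL + 0.1 mL = 200 μL total → factor 200/100 = 2
Overall dilution factor = 15 × 20 × 5 × 2 = 3000
Final = 0.100 M / 3000 = 3.333 × 10^-5 M = 0.0333 mM

0.0333 mM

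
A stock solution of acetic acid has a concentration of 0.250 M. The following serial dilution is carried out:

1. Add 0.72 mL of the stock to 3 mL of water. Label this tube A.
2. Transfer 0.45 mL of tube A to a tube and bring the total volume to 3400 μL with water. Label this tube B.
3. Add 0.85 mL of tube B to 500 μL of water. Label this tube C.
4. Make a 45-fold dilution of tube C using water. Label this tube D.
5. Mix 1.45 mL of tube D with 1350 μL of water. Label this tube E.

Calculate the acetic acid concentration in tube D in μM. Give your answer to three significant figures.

Step 1: 0.72 mL + 3 mL = 3.72 mL total → factor 3.72/0.72 = 5.1667
Step 2: 0.45 mL brought to 3400 μL → factor 3.4/0.45 = 7.5556
Step 3: 0.85 mL + 500 μL = 1.35 mL total → factor 1.35/0.85 = 1.5882
Step 4: 45-fold → factor 45
Dilution factor through tube D = 5.1667 × 7.5556 × 1.5882 × 45 = 2790
[tube D] = 0.250 M / 2790 = 8.961 × 10^-5 M = 89.6 μM

89.6 μM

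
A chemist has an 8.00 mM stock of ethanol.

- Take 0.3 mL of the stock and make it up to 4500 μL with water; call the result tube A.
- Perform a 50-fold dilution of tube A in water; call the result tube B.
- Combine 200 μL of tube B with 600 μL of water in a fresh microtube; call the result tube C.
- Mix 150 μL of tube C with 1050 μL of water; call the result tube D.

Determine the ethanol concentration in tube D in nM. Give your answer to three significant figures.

Step 1: 0.3 mL brought to 4500 μL → factor 4.5/0.3 = 15
Step 2: 50-fold → factor 50
Step 3: 200 μL + 600 μL = 800 μL total → factor 800/200 = 4
Step 4: 150 μL + 1050 μL = 1200 μL total → factor 1200/150 = 8
Overall dilution factor = 15 × 50 × 4 × 8 = 24000
Final = 8.00 mM / 24000 = 0.0003333 mM = 333 nM

333 nM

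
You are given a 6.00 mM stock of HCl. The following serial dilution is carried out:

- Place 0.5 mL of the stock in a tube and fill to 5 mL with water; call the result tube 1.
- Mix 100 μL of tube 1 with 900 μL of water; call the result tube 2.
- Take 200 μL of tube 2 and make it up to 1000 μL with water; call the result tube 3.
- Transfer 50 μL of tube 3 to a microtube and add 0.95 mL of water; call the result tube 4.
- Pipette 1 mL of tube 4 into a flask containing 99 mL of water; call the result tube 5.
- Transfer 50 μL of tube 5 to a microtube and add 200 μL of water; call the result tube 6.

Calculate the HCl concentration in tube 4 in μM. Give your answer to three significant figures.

Step 1: 0.5 mL brought to 5 mL → factor 5/0.5 = 10
Step 2: 100 μL + 900 μL = 1000 μL total → factor 1000/100 = 10
Step 3: 200 μL brought to 1000 μL → factor 1000/200 = 5
Step 4: 50 μL + 0.95 mL = 1000 μL total → factor 1000/50 = 20
Dilution factor through tube 4 = 10 × 10 × 5 × 20 = 10000
[tube 4] = 6.00 mM / 10000 = 0.0006000 mM = 0.600 μM

0.600 μM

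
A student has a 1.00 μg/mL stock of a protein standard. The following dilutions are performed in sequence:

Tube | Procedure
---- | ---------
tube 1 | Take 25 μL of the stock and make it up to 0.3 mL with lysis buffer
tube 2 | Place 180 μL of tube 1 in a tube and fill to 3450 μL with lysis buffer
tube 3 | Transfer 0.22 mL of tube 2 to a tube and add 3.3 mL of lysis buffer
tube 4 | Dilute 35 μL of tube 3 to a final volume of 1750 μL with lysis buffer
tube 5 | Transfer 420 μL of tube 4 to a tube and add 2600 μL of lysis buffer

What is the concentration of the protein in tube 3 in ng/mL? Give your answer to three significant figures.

Step 1: 25 μL brought to 0.3 mL → factor 300/25 = 12
Step 2: 180 μL brought to 3450 μL → factor 3450/180 = 19.167
Step 3: 0.22 mL + 3.3 mL = 3.52 mL total → factor 3.52/0.22 = 16
Dilution factor through tube 3 = 12 × 19.167 × 16 = 3680
[tube 3] = 1.00 μg/mL / 3680 = 0.0002717 μg/mL = 0.272 ng/mL

0.272 ng/mL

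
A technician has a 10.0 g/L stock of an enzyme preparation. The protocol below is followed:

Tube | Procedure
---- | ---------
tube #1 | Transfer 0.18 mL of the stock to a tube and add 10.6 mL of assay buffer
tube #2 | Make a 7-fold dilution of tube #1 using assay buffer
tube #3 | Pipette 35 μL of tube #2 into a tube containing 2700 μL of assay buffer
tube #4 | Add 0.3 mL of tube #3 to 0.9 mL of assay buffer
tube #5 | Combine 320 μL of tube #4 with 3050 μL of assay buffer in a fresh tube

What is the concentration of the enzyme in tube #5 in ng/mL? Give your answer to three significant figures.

7.25 ng/mL

Step 1: 0.18 mL + 10.6 mL = 10.78 mL total → factor 10.78/0.18 = 59.889
Step 2: 7-fold → factor 7
Step 3: 35 μL + 2700 μL = 2735 μL total → factor 2735/35 = 78.143
Step 4: 0.3 mL + 0.9 mL = 1.2 mL total → factor 1.2/0.3 = 4
Step 5: 320 μL + 3050 μL = 3370 μL total → factor 3370/320 = 10.531
Overall dilution factor = 59.889 × 7 × 78.143 × 4 × 10.531 = 1.38 × 10^6
Final = 10.0 g/L / 1.38 × 10^6 = 7.246 × 10^-6 g/L = 7.25 ng/mL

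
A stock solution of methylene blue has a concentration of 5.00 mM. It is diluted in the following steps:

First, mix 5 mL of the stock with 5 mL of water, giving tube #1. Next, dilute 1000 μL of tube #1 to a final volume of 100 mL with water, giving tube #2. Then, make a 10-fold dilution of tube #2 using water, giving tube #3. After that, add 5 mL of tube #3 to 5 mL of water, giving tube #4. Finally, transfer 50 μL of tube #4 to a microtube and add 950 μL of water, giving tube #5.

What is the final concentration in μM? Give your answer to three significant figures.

0.0625 μM

Step 1: 5 mL + 5 mL = 10 mL total → factor 10/5 = 2
Step 2: 1000 μL brought to 100 mL → factor 1 × 10^5/1000 = 100
Step 3: 10-fold → factor 10
Step 4: 5 mL + 5 mL = 10 mL total → factor 10/5 = 2
Step 5: 50 μL + 950 μL = 1000 μL total → factor 1000/50 = 20
Overall dilution factor = 2 × 100 × 10 × 2 × 20 = 80000
Final = 5.00 mM / 80000 = 6.250 × 10^-5 mM = 0.0625 μM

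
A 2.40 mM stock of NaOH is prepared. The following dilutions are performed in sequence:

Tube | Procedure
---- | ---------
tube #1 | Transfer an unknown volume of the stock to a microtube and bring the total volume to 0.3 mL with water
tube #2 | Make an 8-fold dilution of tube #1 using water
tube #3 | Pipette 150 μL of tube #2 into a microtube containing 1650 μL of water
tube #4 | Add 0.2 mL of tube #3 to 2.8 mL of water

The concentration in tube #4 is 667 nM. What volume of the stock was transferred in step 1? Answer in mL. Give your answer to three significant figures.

Step 1: v brought to 0.3 mL → factor = 0.3 mL/v
Step 2: 8-fold → factor 8
Step 3: 150 μL + 1650 μL = 1800 μL total → factor 1800/150 = 12
Step 4: 0.2 mL + 2.8 mL = 3 mL total → factor 3/0.2 = 15
Product of known-step factors = 1440
Overall factor = 2.40 mM / (667 nM) = 3598.2
Step-1 factor = 3598.2 / 1440 = 2.4988
v = 0.3 mL / 2.4988 = 0.120 mL

0.120 mL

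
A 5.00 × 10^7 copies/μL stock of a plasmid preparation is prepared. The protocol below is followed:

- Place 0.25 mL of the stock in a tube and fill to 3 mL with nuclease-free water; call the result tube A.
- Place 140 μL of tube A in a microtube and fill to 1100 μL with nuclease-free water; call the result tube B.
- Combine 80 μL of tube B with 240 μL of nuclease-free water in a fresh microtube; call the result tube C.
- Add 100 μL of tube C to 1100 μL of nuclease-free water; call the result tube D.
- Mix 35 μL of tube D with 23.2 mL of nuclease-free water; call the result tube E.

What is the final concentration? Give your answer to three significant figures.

16.6 copies/μL

Step 1: 0.25 mL brought to 3 mL → factor 3/0.25 = 12
Step 2: 140 μL brought to 1100 μL → factor 1100/140 = 7.8571
Step 3: 80 μL + 240 μL = 320 μL total → factor 320/80 = 4
Step 4: 100 μL + 1100 μL = 1200 μL total → factor 1200/100 = 12
Step 5: 35 μL + 23.2 mL = 23235 μL total → factor 23235/35 = 663.86
Overall dilution factor = 12 × 7.8571 × 4 × 12 × 663.86 = 3.0044 × 10^6
Final = 5.00 × 10^7 copies/μL / 3.0044 × 10^6 = 16.6 copies/μL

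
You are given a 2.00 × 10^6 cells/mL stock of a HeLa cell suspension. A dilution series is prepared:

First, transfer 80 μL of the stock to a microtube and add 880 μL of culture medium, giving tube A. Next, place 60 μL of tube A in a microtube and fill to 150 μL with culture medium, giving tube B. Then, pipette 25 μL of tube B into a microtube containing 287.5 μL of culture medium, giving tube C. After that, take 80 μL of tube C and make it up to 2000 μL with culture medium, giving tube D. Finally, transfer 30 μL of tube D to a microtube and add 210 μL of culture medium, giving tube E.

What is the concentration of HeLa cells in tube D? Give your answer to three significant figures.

Step 1: 80 μL + 880 μL = 960 μL total → factor 960/80 = 12
Step 2: 60 μL brought to 150 μL → factor 150/60 = 2.5
Step 3: 25 μL + 287.5 μL = 312.5 μL total → factor 312.5/25 = 12.5
Step 4: 80 μL brought to 2000 μL → factor 2000/80 = 25
Dilution factor through tube D = 12 × 2.5 × 12.5 × 25 = 9375
[tube D] = 2.00 × 10^6 cells/mL / 9375 = 213 cells/mL

213 cells/mL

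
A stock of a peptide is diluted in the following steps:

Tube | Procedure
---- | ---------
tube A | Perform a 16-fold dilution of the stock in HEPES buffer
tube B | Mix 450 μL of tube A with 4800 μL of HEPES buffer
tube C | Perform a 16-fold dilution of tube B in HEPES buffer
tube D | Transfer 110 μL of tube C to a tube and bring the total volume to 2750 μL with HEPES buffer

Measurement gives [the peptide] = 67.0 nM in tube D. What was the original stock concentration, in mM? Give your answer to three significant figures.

Step 1: 16-fold → factor 16
Step 2: 450 μL + 4800 μL = 5250 μL total → factor 5250/450 = 11.667
Step 3: 16-fold → factor 16
Step 4: 110 μL brought to 2750 μL → factor 2750/110 = 25
Overall dilution factor = 16 × 11.667 × 16 × 25 = 74667
Stock = 67.0 nM × 74667 = 5.003 × 10^6 nM = 5.00 mM

5.00 mM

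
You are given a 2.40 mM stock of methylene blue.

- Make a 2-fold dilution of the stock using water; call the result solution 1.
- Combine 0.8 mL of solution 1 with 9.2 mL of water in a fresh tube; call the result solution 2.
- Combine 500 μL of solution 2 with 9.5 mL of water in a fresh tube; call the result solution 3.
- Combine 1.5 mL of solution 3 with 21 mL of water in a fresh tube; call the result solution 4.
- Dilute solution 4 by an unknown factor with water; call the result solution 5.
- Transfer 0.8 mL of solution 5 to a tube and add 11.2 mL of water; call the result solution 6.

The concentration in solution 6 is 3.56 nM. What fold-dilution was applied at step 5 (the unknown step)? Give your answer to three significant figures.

5.99-fold

Step 1: 2-fold → factor 2
Step 2: 0.8 mL + 9.2 mL = 10 mL total → factor 10/0.8 = 12.5
Step 3: 500 μL + 9.5 mL = 10000 μL total → factor 10000/500 = 20
Step 4: 1.5 mL + 21 mL = 22.5 mL total → factor 22.5/1.5 = 15
Step 5: unknown factor x
Step 6: 0.8 mL + 11.2 mL = 12 mL total → factor 12/0.8 = 15
Product of known-step factors = 1.125 × 10^5
Overall factor = 2.40 mM / (3.56 nM) = 6.7416 × 10^5
x = 6.7416 × 10^5 / 1.125 × 10^5 = 5.99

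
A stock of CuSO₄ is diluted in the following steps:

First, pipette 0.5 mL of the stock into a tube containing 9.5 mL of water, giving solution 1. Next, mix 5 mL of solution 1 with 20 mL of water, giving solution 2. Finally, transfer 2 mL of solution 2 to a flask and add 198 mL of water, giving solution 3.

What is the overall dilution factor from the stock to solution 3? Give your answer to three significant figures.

1.00 × 10^4

Step 1: 0.5 mL + 9.5 mL = 10 mL total → factor 10/0.5 = 20
Step 2: 5 mL + 20 mL = 25 mL total → factor 25/5 = 5
Step 3: 2 mL + 198 mL = 200 mL total → factor 200/2 = 100
Overall dilution factor = 20 × 5 × 100 = 10000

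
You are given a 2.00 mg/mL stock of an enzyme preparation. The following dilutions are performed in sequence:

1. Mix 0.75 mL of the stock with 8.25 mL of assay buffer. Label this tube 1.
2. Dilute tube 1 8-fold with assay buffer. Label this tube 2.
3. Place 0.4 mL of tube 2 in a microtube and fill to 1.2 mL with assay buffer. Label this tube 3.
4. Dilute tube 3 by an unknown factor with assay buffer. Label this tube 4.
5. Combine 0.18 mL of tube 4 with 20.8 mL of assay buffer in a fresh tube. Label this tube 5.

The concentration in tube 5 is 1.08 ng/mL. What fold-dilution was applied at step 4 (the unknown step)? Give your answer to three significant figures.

Step 1: 0.75 mL + 8.25 mL = 9 mL total → factor 9/0.75 = 12
Step 2: 8-fold → factor 8
Step 3: 0.4 mL brought to 1.2 mL → factor 1.2/0.4 = 3
Step 4: unknown factor x
Step 5: 0.18 mL + 20.8 mL = 20.98 mL total → factor 20.98/0.18 = 116.56
Product of known-step factors = 33568
Overall factor = 2.00 mg/mL / (1.08 ng/mL) = 1.8519 × 10^6
x = 1.8519 × 10^6 / 33568 = 55.2

55.2-fold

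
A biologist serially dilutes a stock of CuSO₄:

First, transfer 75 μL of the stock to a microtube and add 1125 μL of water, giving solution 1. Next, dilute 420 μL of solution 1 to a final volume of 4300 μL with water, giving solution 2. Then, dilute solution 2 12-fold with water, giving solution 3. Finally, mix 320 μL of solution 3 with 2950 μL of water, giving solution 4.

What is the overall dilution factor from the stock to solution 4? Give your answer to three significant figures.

2.01 × 10^4

Step 1: 75 μL + 1125 μL = 1200 μL total → factor 1200/75 = 16
Step 2: 420 μL brought to 4300 μL → factor 4300/420 = 10.238
Step 3: 12-fold → factor 12
Step 4: 320 μL + 2950 μL = 3270 μL total → factor 3270/320 = 10.219
Overall dilution factor = 16 × 10.238 × 12 × 10.219 = 20087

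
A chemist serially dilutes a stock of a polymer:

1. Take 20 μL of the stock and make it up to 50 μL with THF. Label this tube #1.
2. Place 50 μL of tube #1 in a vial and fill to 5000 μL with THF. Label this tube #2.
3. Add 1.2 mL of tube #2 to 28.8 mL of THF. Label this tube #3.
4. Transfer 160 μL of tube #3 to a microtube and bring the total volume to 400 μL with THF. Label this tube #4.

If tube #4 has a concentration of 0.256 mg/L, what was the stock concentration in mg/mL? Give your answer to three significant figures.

Step 1: 20 μL brought to 50 μL → factor 50/20 = 2.5
Step 2: 50 μL brought to 5000 μL → factor 5000/50 = 100
Step 3: 1.2 mL + 28.8 mL = 30 mL total → factor 30/1.2 = 25
Step 4: 160 μL brought to 400 μL → factor 400/160 = 2.5
Overall dilution factor = 2.5 × 100 × 25 × 2.5 = 15625
Stock = 0.256 mg/L × 15625 = 4000 mg/L = 4.00 mg/mL

4.00 mg/mL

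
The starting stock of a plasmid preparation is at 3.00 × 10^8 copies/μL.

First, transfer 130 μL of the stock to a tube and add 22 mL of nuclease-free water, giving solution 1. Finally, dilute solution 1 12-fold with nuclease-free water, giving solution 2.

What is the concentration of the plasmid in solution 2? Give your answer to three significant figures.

Step 1: 130 μL + 22 mL = 22130 μL total → factor 22130/130 = 170.23
Step 2: 12-fold → factor 12
Overall dilution factor = 170.23 × 12 = 2042.8
Final = 3.00 × 10^8 copies/μL / 2042.8 = 1.47 × 10^5 copies/μL

1.47 × 10^5 copies/μL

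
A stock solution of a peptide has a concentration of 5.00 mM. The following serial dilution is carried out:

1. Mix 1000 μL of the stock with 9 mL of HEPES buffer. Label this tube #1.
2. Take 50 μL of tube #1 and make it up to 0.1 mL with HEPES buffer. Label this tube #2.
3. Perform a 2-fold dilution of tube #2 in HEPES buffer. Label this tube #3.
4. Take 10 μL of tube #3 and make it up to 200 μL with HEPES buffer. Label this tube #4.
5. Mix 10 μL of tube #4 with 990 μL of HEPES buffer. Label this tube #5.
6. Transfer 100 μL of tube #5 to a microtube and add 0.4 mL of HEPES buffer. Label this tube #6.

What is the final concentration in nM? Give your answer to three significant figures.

Step 1: 1000 μL + 9 mL = 10000 μL total → factor 10000/1000 = 10
Step 2: 50 μL brought to 0.1 mL → factor 100/50 = 2
Step 3: 2-fold → factor 2
Step 4: 10 μL brought to 200 μL → factor 200/10 = 20
Step 5: 10 μL + 990 μL = 1000 μL total → factor 1000/10 = 100
Step 6: 100 μL + 0.4 mL = 500 μL total → factor 500/100 = 5
Overall dilution factor = 10 × 2 × 2 × 20 × 100 × 5 = 4 × 10^5
Final = 5.00 mM / 4 × 10^5 = 1.250 × 10^-5 mM = 12.5 nM

12.5 nM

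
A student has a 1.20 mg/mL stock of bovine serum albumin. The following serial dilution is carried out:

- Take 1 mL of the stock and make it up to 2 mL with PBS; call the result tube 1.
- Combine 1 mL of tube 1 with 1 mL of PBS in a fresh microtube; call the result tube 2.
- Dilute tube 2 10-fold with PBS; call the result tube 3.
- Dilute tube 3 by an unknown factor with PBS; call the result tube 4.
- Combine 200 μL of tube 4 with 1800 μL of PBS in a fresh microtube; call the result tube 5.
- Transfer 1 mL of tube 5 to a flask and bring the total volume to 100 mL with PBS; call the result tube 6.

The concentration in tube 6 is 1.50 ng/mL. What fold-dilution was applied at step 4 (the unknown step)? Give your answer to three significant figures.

Step 1: 1 mL brought to 2 mL → factor 2/1 = 2
Step 2: 1 mL + 1 mL = 2 mL total → factor 2/1 = 2
Step 3: 10-fold → factor 10
Step 4: unknown factor x
Step 5: 200 μL + 1800 μL = 2000 μL total → factor 2000/200 = 10
Step 6: 1 mL brought to 100 mL → factor 100/1 = 100
Product of known-step factors = 40000
Overall factor = 1.20 mg/mL / (1.50 ng/mL) = 8 × 10^5
x = 8 × 10^5 / 40000 = 20.0

20.0-fold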